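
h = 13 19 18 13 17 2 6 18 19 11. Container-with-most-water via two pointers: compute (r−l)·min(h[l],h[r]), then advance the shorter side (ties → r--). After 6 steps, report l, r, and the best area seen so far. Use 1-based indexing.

[1,10] min(13,11)*9=99 best=99 * → r--
[1,9] min(13,19)*8=104 best=104 * → l++
[2,9] min(19,19)*7=133 best=133 * → r--
[2,8] min(19,18)*6=108 best=133 → r--
[2,7] min(19,6)*5=30 best=133 → r--
[2,6] min(19,2)*4=8 best=133 → r--

l=2, r=5, best area=133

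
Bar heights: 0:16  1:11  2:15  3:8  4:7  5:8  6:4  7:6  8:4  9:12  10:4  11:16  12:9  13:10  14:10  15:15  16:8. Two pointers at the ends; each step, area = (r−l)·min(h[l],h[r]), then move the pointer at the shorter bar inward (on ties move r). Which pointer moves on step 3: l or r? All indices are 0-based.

l=0 r=16: min(16,8)*16=128 best=128 *, r--
l=0 r=15: min(16,15)*15=225 best=225 *, r--
l=0 r=14: min(16,10)*14=140 best=225, r--

r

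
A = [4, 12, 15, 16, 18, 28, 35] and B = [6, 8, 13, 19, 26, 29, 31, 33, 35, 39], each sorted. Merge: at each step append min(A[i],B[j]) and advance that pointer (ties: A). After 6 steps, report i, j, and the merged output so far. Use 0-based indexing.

i=0 j=0: A[i]=4<=B[j]=6 take 4, i++
i=1 j=0: A[i]=12>B[j]=6 take 6, j++
i=1 j=1: A[i]=12>B[j]=8 take 8, j++
i=1 j=2: A[i]=12<=B[j]=13 take 12, i++
i=2 j=2: A[i]=15>B[j]=13 take 13, j++
i=2 j=3: A[i]=15<=B[j]=19 take 15, i++

i=3, j=3, merged so far=[4, 6, 8, 12, 13, 15]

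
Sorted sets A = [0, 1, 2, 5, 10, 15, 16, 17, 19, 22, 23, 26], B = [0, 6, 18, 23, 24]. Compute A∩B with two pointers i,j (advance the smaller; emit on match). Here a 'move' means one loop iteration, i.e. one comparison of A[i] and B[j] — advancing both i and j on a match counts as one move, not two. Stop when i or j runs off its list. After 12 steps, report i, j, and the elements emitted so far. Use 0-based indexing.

[i=0,j=0] 0==0 emit → i++,j++
[i=1,j=1] 1<6 → i++
[i=2,j=1] 2<6 → i++
[i=3,j=1] 5<6 → i++
[i=4,j=1] 10>6 → j++
[i=4,j=2] 10<18 → i++
[i=5,j=2] 15<18 → i++
[i=6,j=2] 16<18 → i++
[i=7,j=2] 17<18 → i++
[i=8,j=2] 19>18 → j++
[i=8,j=3] 19<23 → i++
[i=9,j=3] 22<23 → i++

i=10, j=3, emitted=[0]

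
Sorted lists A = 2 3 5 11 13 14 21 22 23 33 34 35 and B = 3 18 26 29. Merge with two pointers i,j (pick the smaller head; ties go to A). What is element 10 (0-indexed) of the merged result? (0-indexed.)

[i=0,j=0] A[i]=2<=B[j]=3 take 2 → i++
[i=1,j=0] A[i]=3<=B[j]=3 take 3 → i++
[i=2,j=0] A[i]=5>B[j]=3 take 3 → j++
[i=2,j=1] A[i]=5<=B[j]=18 take 5 → i++
[i=3,j=1] A[i]=11<=B[j]=18 take 11 → i++
[i=4,j=1] A[i]=13<=B[j]=18 take 13 → i++
[i=5,j=1] A[i]=14<=B[j]=18 take 14 → i++
[i=6,j=1] A[i]=21>B[j]=18 take 18 → j++
[i=6,j=2] A[i]=21<=B[j]=26 take 21 → i++
[i=7,j=2] A[i]=22<=B[j]=26 take 22 → i++
[i=8,j=2] A[i]=23<=B[j]=26 take 23 → i++
[i=9,j=2] A[i]=33>B[j]=26 take 26 → j++
[i=9,j=3] A[i]=33>B[j]=29 take 29 → j++
[i=9,j=4] B done, take A[i]=33 → i++
[i=10,j=4] B done, take A[i]=34 → i++
[i=11,j=4] B done, take A[i]=35 → i++

merged[10] = 23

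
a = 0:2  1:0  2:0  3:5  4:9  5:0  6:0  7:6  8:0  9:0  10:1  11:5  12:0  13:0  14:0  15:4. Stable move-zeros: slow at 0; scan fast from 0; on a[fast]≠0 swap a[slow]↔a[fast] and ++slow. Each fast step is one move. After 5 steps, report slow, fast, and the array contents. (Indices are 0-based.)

(s=0,f=0) a[fast]=2≠0 swap→a[0]=2 → slow++,fast++
(s=1,f=1) a[fast]=0 → fast++
(s=1,f=2) a[fast]=0 → fast++
(s=1,f=3) a[fast]=5≠0 swap→a[1]=5 → slow++,fast++
(s=2,f=4) a[fast]=9≠0 swap→a[2]=9 → slow++,fast++

slow=3, fast=5, a=[2, 5, 9, 0, 0, 0, 0, 6, 0, 0, 1, 5, 0, 0, 0, 4]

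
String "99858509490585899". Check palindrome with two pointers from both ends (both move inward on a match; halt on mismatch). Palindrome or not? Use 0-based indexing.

palindrome

l=0 r=16: '9'=='9', l++,r--
l=1 r=15: '9'=='9', l++,r--
l=2 r=14: '8'=='8', l++,r--
l=3 r=13: '5'=='5', l++,r--
l=4 r=12: '8'=='8', l++,r--
l=5 r=11: '5'=='5', l++,r--
l=6 r=10: '0'=='0', l++,r--
l=7 r=9: '9'=='9', l++,r--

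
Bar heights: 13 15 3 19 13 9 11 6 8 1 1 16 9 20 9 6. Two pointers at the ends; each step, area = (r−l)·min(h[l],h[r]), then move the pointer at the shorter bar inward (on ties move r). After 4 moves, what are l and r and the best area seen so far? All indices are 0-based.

l=0 r=15: min(13,6)*15=90 best=90 *, r--
l=0 r=14: min(13,9)*14=126 best=126 *, r--
l=0 r=13: min(13,20)*13=169 best=169 *, l++
l=1 r=13: min(15,20)*12=180 best=180 *, l++

l=2, r=13, best area=180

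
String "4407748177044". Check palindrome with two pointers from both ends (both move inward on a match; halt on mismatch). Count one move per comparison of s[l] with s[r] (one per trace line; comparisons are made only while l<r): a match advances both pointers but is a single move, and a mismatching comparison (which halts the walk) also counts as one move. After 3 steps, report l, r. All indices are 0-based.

[0,12] '4'=='4' → l++,r--
[1,11] '4'=='4' → l++,r--
[2,10] '0'=='0' → l++,r--

l=3, r=9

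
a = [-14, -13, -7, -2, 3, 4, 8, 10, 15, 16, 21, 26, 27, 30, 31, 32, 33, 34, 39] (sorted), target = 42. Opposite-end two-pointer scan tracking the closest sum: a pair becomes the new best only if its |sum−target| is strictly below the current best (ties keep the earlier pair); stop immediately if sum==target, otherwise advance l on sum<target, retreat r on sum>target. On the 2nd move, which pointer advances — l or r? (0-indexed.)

l

[0,18] -14+39=25 d=17 * → l++
[1,18] -13+39=26 d=16 * → l++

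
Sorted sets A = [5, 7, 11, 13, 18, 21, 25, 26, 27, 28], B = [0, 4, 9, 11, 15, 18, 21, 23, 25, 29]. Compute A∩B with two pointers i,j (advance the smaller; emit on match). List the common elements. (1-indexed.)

intersection = [11, 18, 21, 25]

[i=1,j=1] 5>0 → j++
[i=1,j=2] 5>4 → j++
[i=1,j=3] 5<9 → i++
[i=2,j=3] 7<9 → i++
[i=3,j=3] 11>9 → j++
[i=3,j=4] 11==11 emit → i++,j++
[i=4,j=5] 13<15 → i++
[i=5,j=5] 18>15 → j++
[i=5,j=6] 18==18 emit → i++,j++
[i=6,j=7] 21==21 emit → i++,j++
[i=7,j=8] 25>23 → j++
[i=7,j=9] 25==25 emit → i++,j++
[i=8,j=10] 26<29 → i++
[i=9,j=10] 27<29 → i++
[i=10,j=10] 28<29 → i++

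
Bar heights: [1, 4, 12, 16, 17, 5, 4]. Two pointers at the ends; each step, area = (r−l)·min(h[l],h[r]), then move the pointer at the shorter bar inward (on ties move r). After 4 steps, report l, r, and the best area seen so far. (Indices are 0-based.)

[0,6] min(1,4)*6=6 best=6 * → l++
[1,6] min(4,4)*5=20 best=20 * → r--
[1,5] min(4,5)*4=16 best=20 → l++
[2,5] min(12,5)*3=15 best=20 → r--

l=2, r=4, best area=20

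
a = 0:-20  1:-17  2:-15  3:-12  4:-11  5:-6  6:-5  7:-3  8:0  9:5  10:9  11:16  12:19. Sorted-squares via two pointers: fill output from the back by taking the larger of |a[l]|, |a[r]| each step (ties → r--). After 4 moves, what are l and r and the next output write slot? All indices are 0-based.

l=0 r=12: |-20|>|19| out[12]=400, l++
l=1 r=12: |-17|<=|19| out[11]=361, r--
l=1 r=11: |-17|>|16| out[10]=289, l++
l=2 r=11: |-15|<=|16| out[9]=256, r--

l=2, r=10, next write slot=8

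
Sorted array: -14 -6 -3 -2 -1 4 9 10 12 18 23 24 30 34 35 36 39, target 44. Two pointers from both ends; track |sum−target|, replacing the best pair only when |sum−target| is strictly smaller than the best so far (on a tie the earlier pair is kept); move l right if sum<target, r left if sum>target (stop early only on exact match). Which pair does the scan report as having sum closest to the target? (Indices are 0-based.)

[0,16] -14+39=25 d=19 * → l++
[1,16] -6+39=33 d=11 * → l++
[2,16] -3+39=36 d=8 * → l++
[3,16] -2+39=37 d=7 * → l++
[4,16] -1+39=38 d=6 * → l++
[5,16] 4+39=43 d=1 * → l++
[6,16] 9+39=48 d=4 → r--
[6,15] 9+36=45 d=1 → r--
[6,14] 9+35=44 d=0 * → stop

pair (9, 35) with sum 44 (|Δ|=0)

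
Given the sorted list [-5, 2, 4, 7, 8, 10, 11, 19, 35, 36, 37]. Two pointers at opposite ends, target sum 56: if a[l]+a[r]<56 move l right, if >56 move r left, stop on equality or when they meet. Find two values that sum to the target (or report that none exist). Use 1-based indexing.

[1,11] -5+37=32 <56 → l++
[2,11] 2+37=39 <56 → l++
[3,11] 4+37=41 <56 → l++
[4,11] 7+37=44 <56 → l++
[5,11] 8+37=45 <56 → l++
[6,11] 10+37=47 <56 → l++
[7,11] 11+37=48 <56 → l++
[8,11] 19+37=56 → found

(19, 37)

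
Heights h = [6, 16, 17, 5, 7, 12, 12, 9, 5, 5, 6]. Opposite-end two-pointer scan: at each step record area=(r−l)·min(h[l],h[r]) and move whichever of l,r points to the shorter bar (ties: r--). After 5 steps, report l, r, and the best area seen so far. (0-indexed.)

l=0 r=10: min(6,6)*10=60 best=60 *, r--
l=0 r=9: min(6,5)*9=45 best=60, r--
l=0 r=8: min(6,5)*8=40 best=60, r--
l=0 r=7: min(6,9)*7=42 best=60, l++
l=1 r=7: min(16,9)*6=54 best=60, r--

l=1, r=6, best area=60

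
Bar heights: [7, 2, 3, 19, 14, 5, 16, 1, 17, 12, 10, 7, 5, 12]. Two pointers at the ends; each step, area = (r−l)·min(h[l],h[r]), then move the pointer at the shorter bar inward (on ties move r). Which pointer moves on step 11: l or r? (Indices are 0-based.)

l=0 r=13: min(7,12)*13=91 best=91 *, l++
l=1 r=13: min(2,12)*12=24 best=91, l++
l=2 r=13: min(3,12)*11=33 best=91, l++
l=3 r=13: min(19,12)*10=120 best=120 *, r--
l=3 r=12: min(19,5)*9=45 best=120, r--
l=3 r=11: min(19,7)*8=56 best=120, r--
l=3 r=10: min(19,10)*7=70 best=120, r--
l=3 r=9: min(19,12)*6=72 best=120, r--
l=3 r=8: min(19,17)*5=85 best=120, r--
l=3 r=7: min(19,1)*4=4 best=120, r--
l=3 r=6: min(19,16)*3=48 best=120, r--

r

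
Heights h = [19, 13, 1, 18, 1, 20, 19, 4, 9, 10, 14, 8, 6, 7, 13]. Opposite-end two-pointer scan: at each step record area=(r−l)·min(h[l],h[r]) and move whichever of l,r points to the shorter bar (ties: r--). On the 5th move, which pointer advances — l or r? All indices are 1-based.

l=1 r=15: min(19,13)*14=182 best=182 *, r--
l=1 r=14: min(19,7)*13=91 best=182, r--
l=1 r=13: min(19,6)*12=72 best=182, r--
l=1 r=12: min(19,8)*11=88 best=182, r--
l=1 r=11: min(19,14)*10=140 best=182, r--

r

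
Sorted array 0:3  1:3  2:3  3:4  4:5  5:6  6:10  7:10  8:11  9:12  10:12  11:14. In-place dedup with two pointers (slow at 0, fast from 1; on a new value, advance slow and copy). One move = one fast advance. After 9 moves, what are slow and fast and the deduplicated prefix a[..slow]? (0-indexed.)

slow=0 fast=1: a[fast]=3=a[slow] dup, fast++
slow=0 fast=2: a[fast]=3=a[slow] dup, fast++
slow=0 fast=3: a[fast]=4≠a[slow]=3 write a[1]=4, slow++,fast++
slow=1 fast=4: a[fast]=5≠a[slow]=4 write a[2]=5, slow++,fast++
slow=2 fast=5: a[fast]=6≠a[slow]=5 write a[3]=6, slow++,fast++
slow=3 fast=6: a[fast]=10≠a[slow]=6 write a[4]=10, slow++,fast++
slow=4 fast=7: a[fast]=10=a[slow] dup, fast++
slow=4 fast=8: a[fast]=11≠a[slow]=10 write a[5]=11, slow++,fast++
slow=5 fast=9: a[fast]=12≠a[slow]=11 write a[6]=12, slow++,fast++

slow=6, fast=10, prefix=[3, 4, 5, 6, 10, 11, 12]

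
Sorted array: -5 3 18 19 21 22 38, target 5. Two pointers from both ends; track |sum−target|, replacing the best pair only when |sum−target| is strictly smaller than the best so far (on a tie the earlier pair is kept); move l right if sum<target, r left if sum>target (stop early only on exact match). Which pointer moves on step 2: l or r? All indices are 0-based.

r

l=0 r=6: -5+38=33 d=28 *, r--
l=0 r=5: -5+22=17 d=12 *, r--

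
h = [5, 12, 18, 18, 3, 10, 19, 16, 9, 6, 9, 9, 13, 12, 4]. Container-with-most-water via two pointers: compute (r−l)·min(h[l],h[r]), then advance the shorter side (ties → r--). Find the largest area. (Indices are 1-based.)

max area = 144

l=1 r=15: min(5,4)*14=56 best=56 *, r--
l=1 r=14: min(5,12)*13=65 best=65 *, l++
l=2 r=14: min(12,12)*12=144 best=144 *, r--
l=2 r=13: min(12,13)*11=132 best=144, l++
l=3 r=13: min(18,13)*10=130 best=144, r--
l=3 r=12: min(18,9)*9=81 best=144, r--
l=3 r=11: min(18,9)*8=72 best=144, r--
l=3 r=10: min(18,6)*7=42 best=144, r--
l=3 r=9: min(18,9)*6=54 best=144, r--
l=3 r=8: min(18,16)*5=80 best=144, r--
l=3 r=7: min(18,19)*4=72 best=144, l++
l=4 r=7: min(18,19)*3=54 best=144, l++
l=5 r=7: min(3,19)*2=6 best=144, l++
l=6 r=7: min(10,19)*1=10 best=144, l++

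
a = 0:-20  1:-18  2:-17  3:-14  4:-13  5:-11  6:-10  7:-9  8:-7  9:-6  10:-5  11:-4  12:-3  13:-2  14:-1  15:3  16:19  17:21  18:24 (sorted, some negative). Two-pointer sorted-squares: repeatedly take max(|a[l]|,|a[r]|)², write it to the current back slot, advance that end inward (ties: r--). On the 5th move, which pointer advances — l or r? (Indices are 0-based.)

l

l=0 r=18: |-20|<=|24| out[18]=576, r--
l=0 r=17: |-20|<=|21| out[17]=441, r--
l=0 r=16: |-20|>|19| out[16]=400, l++
l=1 r=16: |-18|<=|19| out[15]=361, r--
l=1 r=15: |-18|>|3| out[14]=324, l++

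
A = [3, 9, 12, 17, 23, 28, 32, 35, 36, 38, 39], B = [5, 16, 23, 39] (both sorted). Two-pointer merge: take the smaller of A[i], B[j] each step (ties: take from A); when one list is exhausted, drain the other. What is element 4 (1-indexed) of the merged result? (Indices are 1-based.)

i=1 j=1: A[i]=3<=B[j]=5 take 3, i++
i=2 j=1: A[i]=9>B[j]=5 take 5, j++
i=2 j=2: A[i]=9<=B[j]=16 take 9, i++
i=3 j=2: A[i]=12<=B[j]=16 take 12, i++
i=4 j=2: A[i]=17>B[j]=16 take 16, j++
i=4 j=3: A[i]=17<=B[j]=23 take 17, i++
i=5 j=3: A[i]=23<=B[j]=23 take 23, i++
i=6 j=3: A[i]=28>B[j]=23 take 23, j++
i=6 j=4: A[i]=28<=B[j]=39 take 28, i++
i=7 j=4: A[i]=32<=B[j]=39 take 32, i++
i=8 j=4: A[i]=35<=B[j]=39 take 35, i++
i=9 j=4: A[i]=36<=B[j]=39 take 36, i++
i=10 j=4: A[i]=38<=B[j]=39 take 38, i++
i=11 j=4: A[i]=39<=B[j]=39 take 39, i++
i=12 j=4: A done, take B[j]=39, j++

merged[4] = 12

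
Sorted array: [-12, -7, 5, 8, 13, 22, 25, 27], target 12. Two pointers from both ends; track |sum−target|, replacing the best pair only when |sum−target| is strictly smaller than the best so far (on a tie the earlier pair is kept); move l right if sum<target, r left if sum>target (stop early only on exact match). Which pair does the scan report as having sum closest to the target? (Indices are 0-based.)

[0,7] -12+27=15 d=3 * → r--
[0,6] -12+25=13 d=1 * → r--
[0,5] -12+22=10 d=2 → l++
[1,5] -7+22=15 d=3 → r--
[1,4] -7+13=6 d=6 → l++
[2,4] 5+13=18 d=6 → r--
[2,3] 5+8=13 d=1 → r--

pair (-12, 25) with sum 13 (|Δ|=1)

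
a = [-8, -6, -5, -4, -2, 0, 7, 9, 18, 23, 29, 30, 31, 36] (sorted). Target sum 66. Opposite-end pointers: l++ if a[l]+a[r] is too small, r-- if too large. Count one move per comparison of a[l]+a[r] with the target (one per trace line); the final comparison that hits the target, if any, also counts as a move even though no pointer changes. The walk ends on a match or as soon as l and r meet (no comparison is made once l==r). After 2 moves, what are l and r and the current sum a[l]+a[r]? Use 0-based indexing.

l=2, r=13, sum=31

[0,13] -8+36=28 <66 → l++
[1,13] -6+36=30 <66 → l++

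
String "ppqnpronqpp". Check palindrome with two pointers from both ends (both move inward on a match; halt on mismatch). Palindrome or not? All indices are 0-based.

not a palindrome (mismatch at 4,6)

l=0 r=10: 'p'=='p', l++,r--
l=1 r=9: 'p'=='p', l++,r--
l=2 r=8: 'q'=='q', l++,r--
l=3 r=7: 'n'=='n', l++,r--
l=4 r=6: 'p'!='o', stop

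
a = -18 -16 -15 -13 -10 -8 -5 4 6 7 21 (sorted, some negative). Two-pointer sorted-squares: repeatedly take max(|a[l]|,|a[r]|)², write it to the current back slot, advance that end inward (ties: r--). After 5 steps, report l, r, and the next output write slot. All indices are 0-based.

l=4, r=9, next write slot=5

l=0 r=10: |-18|<=|21| out[10]=441, r--
l=0 r=9: |-18|>|7| out[9]=324, l++
l=1 r=9: |-16|>|7| out[8]=256, l++
l=2 r=9: |-15|>|7| out[7]=225, l++
l=3 r=9: |-13|>|7| out[6]=169, l++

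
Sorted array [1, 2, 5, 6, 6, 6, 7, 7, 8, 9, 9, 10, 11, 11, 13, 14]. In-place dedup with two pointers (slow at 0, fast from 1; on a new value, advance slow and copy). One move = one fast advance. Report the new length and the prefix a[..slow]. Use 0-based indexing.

(s=0,f=1) a[fast]=2≠a[slow]=1 write a[1]=2 → slow++,fast++
(s=1,f=2) a[fast]=5≠a[slow]=2 write a[2]=5 → slow++,fast++
(s=2,f=3) a[fast]=6≠a[slow]=5 write a[3]=6 → slow++,fast++
(s=3,f=4) a[fast]=6=a[slow] dup → fast++
(s=3,f=5) a[fast]=6=a[slow] dup → fast++
(s=3,f=6) a[fast]=7≠a[slow]=6 write a[4]=7 → slow++,fast++
(s=4,f=7) a[fast]=7=a[slow] dup → fast++
(s=4,f=8) a[fast]=8≠a[slow]=7 write a[5]=8 → slow++,fast++
(s=5,f=9) a[fast]=9≠a[slow]=8 write a[6]=9 → slow++,fast++
(s=6,f=10) a[fast]=9=a[slow] dup → fast++
(s=6,f=11) a[fast]=10≠a[slow]=9 write a[7]=10 → slow++,fast++
(s=7,f=12) a[fast]=11≠a[slow]=10 write a[8]=11 → slow++,fast++
(s=8,f=13) a[fast]=11=a[slow] dup → fast++
(s=8,f=14) a[fast]=13≠a[slow]=11 write a[9]=13 → slow++,fast++
(s=9,f=15) a[fast]=14≠a[slow]=13 write a[10]=14 → slow++,fast++

length 11; prefix = [1, 2, 5, 6, 7, 8, 9, 10, 11, 13, 14]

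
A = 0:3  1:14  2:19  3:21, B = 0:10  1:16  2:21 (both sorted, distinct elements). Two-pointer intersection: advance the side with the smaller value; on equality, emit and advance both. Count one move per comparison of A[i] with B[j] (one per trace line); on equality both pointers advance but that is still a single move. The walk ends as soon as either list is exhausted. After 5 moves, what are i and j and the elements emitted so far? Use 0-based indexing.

[i=0,j=0] 3<10 → i++
[i=1,j=0] 14>10 → j++
[i=1,j=1] 14<16 → i++
[i=2,j=1] 19>16 → j++
[i=2,j=2] 19<21 → i++

i=3, j=2, emitted=[]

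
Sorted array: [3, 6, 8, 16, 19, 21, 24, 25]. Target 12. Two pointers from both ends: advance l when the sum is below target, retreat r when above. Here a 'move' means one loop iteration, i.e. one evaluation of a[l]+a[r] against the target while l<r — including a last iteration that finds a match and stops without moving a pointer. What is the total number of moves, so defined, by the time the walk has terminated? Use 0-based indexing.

l=0 r=7: 3+25=28 >12, r--
l=0 r=6: 3+24=27 >12, r--
l=0 r=5: 3+21=24 >12, r--
l=0 r=4: 3+19=22 >12, r--
l=0 r=3: 3+16=19 >12, r--
l=0 r=2: 3+8=11 <12, l++
l=1 r=2: 6+8=14 >12, r--

7 moves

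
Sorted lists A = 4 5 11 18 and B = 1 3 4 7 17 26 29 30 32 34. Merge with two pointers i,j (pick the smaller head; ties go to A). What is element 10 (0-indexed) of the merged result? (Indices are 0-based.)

[i=0,j=0] A[i]=4>B[j]=1 take 1 → j++
[i=0,j=1] A[i]=4>B[j]=3 take 3 → j++
[i=0,j=2] A[i]=4<=B[j]=4 take 4 → i++
[i=1,j=2] A[i]=5>B[j]=4 take 4 → j++
[i=1,j=3] A[i]=5<=B[j]=7 take 5 → i++
[i=2,j=3] A[i]=11>B[j]=7 take 7 → j++
[i=2,j=4] A[i]=11<=B[j]=17 take 11 → i++
[i=3,j=4] A[i]=18>B[j]=17 take 17 → j++
[i=3,j=5] A[i]=18<=B[j]=26 take 18 → i++
[i=4,j=5] A done, take B[j]=26 → j++
[i=4,j=6] A done, take B[j]=29 → j++
[i=4,j=7] A done, take B[j]=30 → j++
[i=4,j=8] A done, take B[j]=32 → j++
[i=4,j=9] A done, take B[j]=34 → j++

merged[10] = 29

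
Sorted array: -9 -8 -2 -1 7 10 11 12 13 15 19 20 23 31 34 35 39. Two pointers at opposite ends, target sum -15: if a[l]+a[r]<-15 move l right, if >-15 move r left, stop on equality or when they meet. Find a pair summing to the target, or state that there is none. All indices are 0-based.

[0,16] -9+39=30 >-15 → r--
[0,15] -9+35=26 >-15 → r--
[0,14] -9+34=25 >-15 → r--
[0,13] -9+31=22 >-15 → r--
[0,12] -9+23=14 >-15 → r--
[0,11] -9+20=11 >-15 → r--
[0,10] -9+19=10 >-15 → r--
[0,9] -9+15=6 >-15 → r--
[0,8] -9+13=4 >-15 → r--
[0,7] -9+12=3 >-15 → r--
[0,6] -9+11=2 >-15 → r--
[0,5] -9+10=1 >-15 → r--
[0,4] -9+7=-2 >-15 → r--
[0,3] -9+-1=-10 >-15 → r--
[0,2] -9+-2=-11 >-15 → r--
[0,1] -9+-8=-17 <-15 → l++

no pair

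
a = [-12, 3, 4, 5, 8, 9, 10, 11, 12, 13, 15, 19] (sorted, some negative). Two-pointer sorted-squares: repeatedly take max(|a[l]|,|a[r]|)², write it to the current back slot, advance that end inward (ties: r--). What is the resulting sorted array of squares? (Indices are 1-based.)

[1,12] |-12|<=|19| out[12]=361 → r--
[1,11] |-12|<=|15| out[11]=225 → r--
[1,10] |-12|<=|13| out[10]=169 → r--
[1,9] |-12|<=|12| out[9]=144 → r--
[1,8] |-12|>|11| out[8]=144 → l++
[2,8] |3|<=|11| out[7]=121 → r--
[2,7] |3|<=|10| out[6]=100 → r--
[2,6] |3|<=|9| out[5]=81 → r--
[2,5] |3|<=|8| out[4]=64 → r--
[2,4] |3|<=|5| out[3]=25 → r--
[2,3] |3|<=|4| out[2]=16 → r--
[2,2] |3|<=|3| out[1]=9 → r--

[9, 16, 25, 64, 81, 100, 121, 144, 144, 169, 225, 361]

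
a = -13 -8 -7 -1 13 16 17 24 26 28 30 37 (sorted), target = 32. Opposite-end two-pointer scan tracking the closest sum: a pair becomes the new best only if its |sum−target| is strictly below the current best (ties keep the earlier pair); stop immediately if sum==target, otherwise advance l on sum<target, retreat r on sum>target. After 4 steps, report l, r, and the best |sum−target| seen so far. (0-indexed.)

l=0 r=11: -13+37=24 d=8 *, l++
l=1 r=11: -8+37=29 d=3 *, l++
l=2 r=11: -7+37=30 d=2 *, l++
l=3 r=11: -1+37=36 d=4, r--

l=3, r=10, best |Δ|=2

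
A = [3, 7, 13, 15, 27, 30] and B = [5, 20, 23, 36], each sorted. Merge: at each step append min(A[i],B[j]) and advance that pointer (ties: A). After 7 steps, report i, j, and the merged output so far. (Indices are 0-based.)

i=0 j=0: A[i]=3<=B[j]=5 take 3, i++
i=1 j=0: A[i]=7>B[j]=5 take 5, j++
i=1 j=1: A[i]=7<=B[j]=20 take 7, i++
i=2 j=1: A[i]=13<=B[j]=20 take 13, i++
i=3 j=1: A[i]=15<=B[j]=20 take 15, i++
i=4 j=1: A[i]=27>B[j]=20 take 20, j++
i=4 j=2: A[i]=27>B[j]=23 take 23, j++

i=4, j=3, merged so far=[3, 5, 7, 13, 15, 20, 23]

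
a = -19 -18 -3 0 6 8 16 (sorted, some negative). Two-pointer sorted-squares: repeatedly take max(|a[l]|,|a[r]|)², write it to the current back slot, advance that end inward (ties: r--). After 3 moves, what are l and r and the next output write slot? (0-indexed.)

[0,6] |-19|>|16| out[6]=361 → l++
[1,6] |-18|>|16| out[5]=324 → l++
[2,6] |-3|<=|16| out[4]=256 → r--

l=2, r=5, next write slot=3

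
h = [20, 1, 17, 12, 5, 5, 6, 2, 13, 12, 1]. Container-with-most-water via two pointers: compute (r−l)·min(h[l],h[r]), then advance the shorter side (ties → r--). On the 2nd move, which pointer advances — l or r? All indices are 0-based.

[0,10] min(20,1)*10=10 best=10 * → r--
[0,9] min(20,12)*9=108 best=108 * → r--

r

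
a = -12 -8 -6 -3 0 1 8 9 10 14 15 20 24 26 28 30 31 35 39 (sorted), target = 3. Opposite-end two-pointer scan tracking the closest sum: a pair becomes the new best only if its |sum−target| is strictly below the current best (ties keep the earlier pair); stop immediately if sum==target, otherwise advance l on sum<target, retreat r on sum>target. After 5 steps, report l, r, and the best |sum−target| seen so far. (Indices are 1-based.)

l=1, r=14, best |Δ|=13

l=1 r=19: -12+39=27 d=24 *, r--
l=1 r=18: -12+35=23 d=20 *, r--
l=1 r=17: -12+31=19 d=16 *, r--
l=1 r=16: -12+30=18 d=15 *, r--
l=1 r=15: -12+28=16 d=13 *, r--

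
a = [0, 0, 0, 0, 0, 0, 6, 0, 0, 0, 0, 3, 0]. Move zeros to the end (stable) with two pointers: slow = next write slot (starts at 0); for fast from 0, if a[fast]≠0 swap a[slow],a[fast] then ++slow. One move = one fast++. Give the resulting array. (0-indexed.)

(s=0,f=0) a[fast]=0 → fast++
(s=0,f=1) a[fast]=0 → fast++
(s=0,f=2) a[fast]=0 → fast++
(s=0,f=3) a[fast]=0 → fast++
(s=0,f=4) a[fast]=0 → fast++
(s=0,f=5) a[fast]=0 → fast++
(s=0,f=6) a[fast]=6≠0 swap→a[0]=6 → slow++,fast++
(s=1,f=7) a[fast]=0 → fast++
(s=1,f=8) a[fast]=0 → fast++
(s=1,f=9) a[fast]=0 → fast++
(s=1,f=10) a[fast]=0 → fast++
(s=1,f=11) a[fast]=3≠0 swap→a[1]=3 → slow++,fast++
(s=2,f=12) a[fast]=0 → fast++

[6, 3, 0, 0, 0, 0, 0, 0, 0, 0, 0, 0, 0]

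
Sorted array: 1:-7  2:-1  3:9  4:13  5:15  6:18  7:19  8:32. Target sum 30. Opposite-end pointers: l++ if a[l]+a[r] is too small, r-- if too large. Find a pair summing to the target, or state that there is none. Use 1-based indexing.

no pair

[1,8] -7+32=25 <30 → l++
[2,8] -1+32=31 >30 → r--
[2,7] -1+19=18 <30 → l++
[3,7] 9+19=28 <30 → l++
[4,7] 13+19=32 >30 → r--
[4,6] 13+18=31 >30 → r--
[4,5] 13+15=28 <30 → l++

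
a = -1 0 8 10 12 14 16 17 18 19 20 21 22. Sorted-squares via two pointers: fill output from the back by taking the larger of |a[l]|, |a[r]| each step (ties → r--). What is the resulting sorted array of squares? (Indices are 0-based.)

[0, 1, 64, 100, 144, 196, 256, 289, 324, 361, 400, 441, 484]

l=0 r=12: |-1|<=|22| out[12]=484, r--
l=0 r=11: |-1|<=|21| out[11]=441, r--
l=0 r=10: |-1|<=|20| out[10]=400, r--
l=0 r=9: |-1|<=|19| out[9]=361, r--
l=0 r=8: |-1|<=|18| out[8]=324, r--
l=0 r=7: |-1|<=|17| out[7]=289, r--
l=0 r=6: |-1|<=|16| out[6]=256, r--
l=0 r=5: |-1|<=|14| out[5]=196, r--
l=0 r=4: |-1|<=|12| out[4]=144, r--
l=0 r=3: |-1|<=|10| out[3]=100, r--
l=0 r=2: |-1|<=|8| out[2]=64, r--
l=0 r=1: |-1|>|0| out[1]=1, l++
l=1 r=1: |0|<=|0| out[0]=0, r--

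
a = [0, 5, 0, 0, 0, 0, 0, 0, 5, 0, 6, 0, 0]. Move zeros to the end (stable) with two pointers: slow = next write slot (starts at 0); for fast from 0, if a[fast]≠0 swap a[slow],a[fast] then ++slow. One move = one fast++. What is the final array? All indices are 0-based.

(s=0,f=0) a[fast]=0 → fast++
(s=0,f=1) a[fast]=5≠0 swap→a[0]=5 → slow++,fast++
(s=1,f=2) a[fast]=0 → fast++
(s=1,f=3) a[fast]=0 → fast++
(s=1,f=4) a[fast]=0 → fast++
(s=1,f=5) a[fast]=0 → fast++
(s=1,f=6) a[fast]=0 → fast++
(s=1,f=7) a[fast]=0 → fast++
(s=1,f=8) a[fast]=5≠0 swap→a[1]=5 → slow++,fast++
(s=2,f=9) a[fast]=0 → fast++
(s=2,f=10) a[fast]=6≠0 swap→a[2]=6 → slow++,fast++
(s=3,f=11) a[fast]=0 → fast++
(s=3,f=12) a[fast]=0 → fast++

[5, 5, 6, 0, 0, 0, 0, 0, 0, 0, 0, 0, 0]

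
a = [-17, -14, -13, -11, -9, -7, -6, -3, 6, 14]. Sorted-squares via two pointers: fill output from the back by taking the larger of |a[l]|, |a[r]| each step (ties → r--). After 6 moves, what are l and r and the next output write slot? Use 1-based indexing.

l=6, r=9, next write slot=4

[1,10] |-17|>|14| out[10]=289 → l++
[2,10] |-14|<=|14| out[9]=196 → r--
[2,9] |-14|>|6| out[8]=196 → l++
[3,9] |-13|>|6| out[7]=169 → l++
[4,9] |-11|>|6| out[6]=121 → l++
[5,9] |-9|>|6| out[5]=81 → l++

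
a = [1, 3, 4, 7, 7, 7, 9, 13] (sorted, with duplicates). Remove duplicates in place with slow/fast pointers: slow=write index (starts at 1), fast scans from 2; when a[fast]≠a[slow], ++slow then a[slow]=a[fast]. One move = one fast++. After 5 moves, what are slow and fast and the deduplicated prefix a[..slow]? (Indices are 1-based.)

slow=4, fast=7, prefix=[1, 3, 4, 7]

slow=1 fast=2: a[fast]=3≠a[slow]=1 write a[2]=3, slow++,fast++
slow=2 fast=3: a[fast]=4≠a[slow]=3 write a[3]=4, slow++,fast++
slow=3 fast=4: a[fast]=7≠a[slow]=4 write a[4]=7, slow++,fast++
slow=4 fast=5: a[fast]=7=a[slow] dup, fast++
slow=4 fast=6: a[fast]=7=a[slow] dup, fast++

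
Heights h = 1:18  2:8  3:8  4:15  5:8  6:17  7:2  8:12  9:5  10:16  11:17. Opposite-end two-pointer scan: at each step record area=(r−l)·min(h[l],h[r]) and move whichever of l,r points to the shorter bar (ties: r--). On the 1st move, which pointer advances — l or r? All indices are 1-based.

l=1 r=11: min(18,17)*10=170 best=170 *, r--

r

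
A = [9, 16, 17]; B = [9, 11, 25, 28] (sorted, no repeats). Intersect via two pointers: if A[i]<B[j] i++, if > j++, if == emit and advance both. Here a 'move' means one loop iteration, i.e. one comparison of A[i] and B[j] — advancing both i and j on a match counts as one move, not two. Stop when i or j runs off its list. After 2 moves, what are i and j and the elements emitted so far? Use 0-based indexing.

i=0 j=0: 9==9 emit, i++,j++
i=1 j=1: 16>11, j++

i=1, j=2, emitted=[9]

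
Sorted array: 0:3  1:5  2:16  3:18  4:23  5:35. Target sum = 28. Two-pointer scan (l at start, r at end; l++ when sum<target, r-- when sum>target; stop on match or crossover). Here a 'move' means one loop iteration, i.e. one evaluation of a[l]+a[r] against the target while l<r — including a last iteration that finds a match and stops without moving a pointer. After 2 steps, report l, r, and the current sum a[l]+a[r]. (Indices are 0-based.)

l=1, r=4, sum=28

[0,5] 3+35=38 >28 → r--
[0,4] 3+23=26 <28 → l++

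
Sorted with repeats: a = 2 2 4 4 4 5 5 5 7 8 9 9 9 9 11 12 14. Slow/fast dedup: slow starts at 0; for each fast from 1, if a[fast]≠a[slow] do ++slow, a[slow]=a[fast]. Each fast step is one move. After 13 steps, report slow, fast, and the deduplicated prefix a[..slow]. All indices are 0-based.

(s=0,f=1) a[fast]=2=a[slow] dup → fast++
(s=0,f=2) a[fast]=4≠a[slow]=2 write a[1]=4 → slow++,fast++
(s=1,f=3) a[fast]=4=a[slow] dup → fast++
(s=1,f=4) a[fast]=4=a[slow] dup → fast++
(s=1,f=5) a[fast]=5≠a[slow]=4 write a[2]=5 → slow++,fast++
(s=2,f=6) a[fast]=5=a[slow] dup → fast++
(s=2,f=7) a[fast]=5=a[slow] dup → fast++
(s=2,f=8) a[fast]=7≠a[slow]=5 write a[3]=7 → slow++,fast++
(s=3,f=9) a[fast]=8≠a[slow]=7 write a[4]=8 → slow++,fast++
(s=4,f=10) a[fast]=9≠a[slow]=8 write a[5]=9 → slow++,fast++
(s=5,f=11) a[fast]=9=a[slow] dup → fast++
(s=5,f=12) a[fast]=9=a[slow] dup → fast++
(s=5,f=13) a[fast]=9=a[slow] dup → fast++

slow=5, fast=14, prefix=[2, 4, 5, 7, 8, 9]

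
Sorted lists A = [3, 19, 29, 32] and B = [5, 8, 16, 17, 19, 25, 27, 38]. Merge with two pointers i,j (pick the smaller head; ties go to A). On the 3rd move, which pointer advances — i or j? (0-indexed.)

j

[i=0,j=0] A[i]=3<=B[j]=5 take 3 → i++
[i=1,j=0] A[i]=19>B[j]=5 take 5 → j++
[i=1,j=1] A[i]=19>B[j]=8 take 8 → j++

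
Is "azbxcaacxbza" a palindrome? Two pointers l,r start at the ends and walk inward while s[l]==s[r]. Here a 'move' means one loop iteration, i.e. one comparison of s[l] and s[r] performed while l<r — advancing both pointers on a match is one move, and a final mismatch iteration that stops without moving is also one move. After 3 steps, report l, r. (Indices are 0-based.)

l=0 r=11: 'a'=='a', l++,r--
l=1 r=10: 'z'=='z', l++,r--
l=2 r=9: 'b'=='b', l++,r--

l=3, r=8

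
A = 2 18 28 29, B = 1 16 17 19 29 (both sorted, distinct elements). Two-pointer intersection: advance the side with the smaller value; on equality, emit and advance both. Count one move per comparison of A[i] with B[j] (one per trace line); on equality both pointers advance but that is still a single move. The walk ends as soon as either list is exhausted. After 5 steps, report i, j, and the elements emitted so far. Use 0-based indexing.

i=2, j=3, emitted=[]

i=0 j=0: 2>1, j++
i=0 j=1: 2<16, i++
i=1 j=1: 18>16, j++
i=1 j=2: 18>17, j++
i=1 j=3: 18<19, i++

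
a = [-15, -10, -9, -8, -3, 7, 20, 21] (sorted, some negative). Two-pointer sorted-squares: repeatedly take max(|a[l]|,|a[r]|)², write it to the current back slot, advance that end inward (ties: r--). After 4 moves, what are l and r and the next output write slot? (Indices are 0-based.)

l=2, r=5, next write slot=3

l=0 r=7: |-15|<=|21| out[7]=441, r--
l=0 r=6: |-15|<=|20| out[6]=400, r--
l=0 r=5: |-15|>|7| out[5]=225, l++
l=1 r=5: |-10|>|7| out[4]=100, l++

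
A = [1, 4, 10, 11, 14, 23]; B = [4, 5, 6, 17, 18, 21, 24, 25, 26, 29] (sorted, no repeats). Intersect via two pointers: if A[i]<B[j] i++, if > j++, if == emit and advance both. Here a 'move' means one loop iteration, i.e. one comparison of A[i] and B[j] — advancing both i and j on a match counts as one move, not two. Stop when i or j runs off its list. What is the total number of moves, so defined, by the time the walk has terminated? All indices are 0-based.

11 moves

[i=0,j=0] 1<4 → i++
[i=1,j=0] 4==4 emit → i++,j++
[i=2,j=1] 10>5 → j++
[i=2,j=2] 10>6 → j++
[i=2,j=3] 10<17 → i++
[i=3,j=3] 11<17 → i++
[i=4,j=3] 14<17 → i++
[i=5,j=3] 23>17 → j++
[i=5,j=4] 23>18 → j++
[i=5,j=5] 23>21 → j++
[i=5,j=6] 23<24 → i++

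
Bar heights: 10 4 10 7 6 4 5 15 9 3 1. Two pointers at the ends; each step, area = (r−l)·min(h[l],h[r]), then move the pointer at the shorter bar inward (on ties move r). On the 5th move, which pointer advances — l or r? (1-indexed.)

l

[1,11] min(10,1)*10=10 best=10 * → r--
[1,10] min(10,3)*9=27 best=27 * → r--
[1,9] min(10,9)*8=72 best=72 * → r--
[1,8] min(10,15)*7=70 best=72 → l++
[2,8] min(4,15)*6=24 best=72 → l++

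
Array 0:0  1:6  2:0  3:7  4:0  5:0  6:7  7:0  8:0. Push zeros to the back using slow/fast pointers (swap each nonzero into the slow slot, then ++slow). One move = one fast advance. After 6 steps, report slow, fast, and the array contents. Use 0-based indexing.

slow=2, fast=6, a=[6, 7, 0, 0, 0, 0, 7, 0, 0]

slow=0 fast=0: a[fast]=0, fast++
slow=0 fast=1: a[fast]=6≠0 swap→a[0]=6, slow++,fast++
slow=1 fast=2: a[fast]=0, fast++
slow=1 fast=3: a[fast]=7≠0 swap→a[1]=7, slow++,fast++
slow=2 fast=4: a[fast]=0, fast++
slow=2 fast=5: a[fast]=0, fast++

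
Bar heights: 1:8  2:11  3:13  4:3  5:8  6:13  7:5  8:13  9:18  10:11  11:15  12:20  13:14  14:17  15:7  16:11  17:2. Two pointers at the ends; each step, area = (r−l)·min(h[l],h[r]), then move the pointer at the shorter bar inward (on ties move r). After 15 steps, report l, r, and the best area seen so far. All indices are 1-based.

l=1 r=17: min(8,2)*16=32 best=32 *, r--
l=1 r=16: min(8,11)*15=120 best=120 *, l++
l=2 r=16: min(11,11)*14=154 best=154 *, r--
l=2 r=15: min(11,7)*13=91 best=154, r--
l=2 r=14: min(11,17)*12=132 best=154, l++
l=3 r=14: min(13,17)*11=143 best=154, l++
l=4 r=14: min(3,17)*10=30 best=154, l++
l=5 r=14: min(8,17)*9=72 best=154, l++
l=6 r=14: min(13,17)*8=104 best=154, l++
l=7 r=14: min(5,17)*7=35 best=154, l++
l=8 r=14: min(13,17)*6=78 best=154, l++
l=9 r=14: min(18,17)*5=85 best=154, r--
l=9 r=13: min(18,14)*4=56 best=154, r--
l=9 r=12: min(18,20)*3=54 best=154, l++
l=10 r=12: min(11,20)*2=22 best=154, l++

l=11, r=12, best area=154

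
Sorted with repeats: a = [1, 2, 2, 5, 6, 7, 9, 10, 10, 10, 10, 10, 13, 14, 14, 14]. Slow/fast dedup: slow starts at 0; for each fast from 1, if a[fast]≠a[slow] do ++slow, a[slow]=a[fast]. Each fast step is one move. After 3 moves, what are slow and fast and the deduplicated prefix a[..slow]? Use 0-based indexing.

slow=0 fast=1: a[fast]=2≠a[slow]=1 write a[1]=2, slow++,fast++
slow=1 fast=2: a[fast]=2=a[slow] dup, fast++
slow=1 fast=3: a[fast]=5≠a[slow]=2 write a[2]=5, slow++,fast++

slow=2, fast=4, prefix=[1, 2, 5]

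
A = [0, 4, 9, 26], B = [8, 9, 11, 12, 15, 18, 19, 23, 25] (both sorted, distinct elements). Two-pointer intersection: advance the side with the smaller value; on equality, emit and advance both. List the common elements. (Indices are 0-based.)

intersection = [9]

i=0 j=0: 0<8, i++
i=1 j=0: 4<8, i++
i=2 j=0: 9>8, j++
i=2 j=1: 9==9 emit, i++,j++
i=3 j=2: 26>11, j++
i=3 j=3: 26>12, j++
i=3 j=4: 26>15, j++
i=3 j=5: 26>18, j++
i=3 j=6: 26>19, j++
i=3 j=7: 26>23, j++
i=3 j=8: 26>25, j++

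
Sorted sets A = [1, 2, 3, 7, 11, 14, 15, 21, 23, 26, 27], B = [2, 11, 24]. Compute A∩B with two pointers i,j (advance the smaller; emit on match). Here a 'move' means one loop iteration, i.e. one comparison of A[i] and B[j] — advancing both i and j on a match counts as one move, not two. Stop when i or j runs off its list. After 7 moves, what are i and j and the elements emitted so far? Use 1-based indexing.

i=8, j=3, emitted=[2, 11]

[i=1,j=1] 1<2 → i++
[i=2,j=1] 2==2 emit → i++,j++
[i=3,j=2] 3<11 → i++
[i=4,j=2] 7<11 → i++
[i=5,j=2] 11==11 emit → i++,j++
[i=6,j=3] 14<24 → i++
[i=7,j=3] 15<24 → i++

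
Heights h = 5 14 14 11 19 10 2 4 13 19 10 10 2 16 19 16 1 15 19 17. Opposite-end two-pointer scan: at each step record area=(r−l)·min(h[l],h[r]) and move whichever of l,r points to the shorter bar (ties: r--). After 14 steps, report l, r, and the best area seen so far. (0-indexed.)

[0,19] min(5,17)*19=95 best=95 * → l++
[1,19] min(14,17)*18=252 best=252 * → l++
[2,19] min(14,17)*17=238 best=252 → l++
[3,19] min(11,17)*16=176 best=252 → l++
[4,19] min(19,17)*15=255 best=255 * → r--
[4,18] min(19,19)*14=266 best=266 * → r--
[4,17] min(19,15)*13=195 best=266 → r--
[4,16] min(19,1)*12=12 best=266 → r--
[4,15] min(19,16)*11=176 best=266 → r--
[4,14] min(19,19)*10=190 best=266 → r--
[4,13] min(19,16)*9=144 best=266 → r--
[4,12] min(19,2)*8=16 best=266 → r--
[4,11] min(19,10)*7=70 best=266 → r--
[4,10] min(19,10)*6=60 best=266 → r--

l=4, r=9, best area=266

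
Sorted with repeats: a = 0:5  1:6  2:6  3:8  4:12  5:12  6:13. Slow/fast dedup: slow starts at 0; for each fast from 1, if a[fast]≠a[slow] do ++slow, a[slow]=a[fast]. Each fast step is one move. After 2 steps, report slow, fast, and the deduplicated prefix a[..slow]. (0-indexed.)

(s=0,f=1) a[fast]=6≠a[slow]=5 write a[1]=6 → slow++,fast++
(s=1,f=2) a[fast]=6=a[slow] dup → fast++

slow=1, fast=3, prefix=[5, 6]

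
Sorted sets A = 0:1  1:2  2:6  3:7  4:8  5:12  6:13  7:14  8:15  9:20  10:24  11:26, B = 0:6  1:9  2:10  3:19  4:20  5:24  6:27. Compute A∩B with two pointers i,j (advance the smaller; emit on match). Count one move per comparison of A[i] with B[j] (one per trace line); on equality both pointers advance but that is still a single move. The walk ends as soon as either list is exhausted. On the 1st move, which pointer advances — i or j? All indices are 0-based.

i

i=0 j=0: 1<6, i++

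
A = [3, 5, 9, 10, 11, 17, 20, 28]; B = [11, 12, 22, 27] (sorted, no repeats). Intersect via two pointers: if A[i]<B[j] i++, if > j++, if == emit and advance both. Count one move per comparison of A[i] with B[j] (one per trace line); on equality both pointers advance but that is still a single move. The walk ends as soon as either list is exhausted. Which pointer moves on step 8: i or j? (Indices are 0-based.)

i

i=0 j=0: 3<11, i++
i=1 j=0: 5<11, i++
i=2 j=0: 9<11, i++
i=3 j=0: 10<11, i++
i=4 j=0: 11==11 emit, i++,j++
i=5 j=1: 17>12, j++
i=5 j=2: 17<22, i++
i=6 j=2: 20<22, i++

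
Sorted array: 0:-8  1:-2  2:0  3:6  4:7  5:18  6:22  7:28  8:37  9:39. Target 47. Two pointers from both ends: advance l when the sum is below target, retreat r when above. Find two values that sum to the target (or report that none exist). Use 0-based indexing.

no pair

l=0 r=9: -8+39=31 <47, l++
l=1 r=9: -2+39=37 <47, l++
l=2 r=9: 0+39=39 <47, l++
l=3 r=9: 6+39=45 <47, l++
l=4 r=9: 7+39=46 <47, l++
l=5 r=9: 18+39=57 >47, r--
l=5 r=8: 18+37=55 >47, r--
l=5 r=7: 18+28=46 <47, l++
l=6 r=7: 22+28=50 >47, r--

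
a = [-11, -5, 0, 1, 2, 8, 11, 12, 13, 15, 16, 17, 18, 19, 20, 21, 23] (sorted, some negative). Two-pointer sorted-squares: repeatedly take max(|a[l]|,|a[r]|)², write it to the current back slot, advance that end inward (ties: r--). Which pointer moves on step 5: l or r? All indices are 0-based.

r

l=0 r=16: |-11|<=|23| out[16]=529, r--
l=0 r=15: |-11|<=|21| out[15]=441, r--
l=0 r=14: |-11|<=|20| out[14]=400, r--
l=0 r=13: |-11|<=|19| out[13]=361, r--
l=0 r=12: |-11|<=|18| out[12]=324, r--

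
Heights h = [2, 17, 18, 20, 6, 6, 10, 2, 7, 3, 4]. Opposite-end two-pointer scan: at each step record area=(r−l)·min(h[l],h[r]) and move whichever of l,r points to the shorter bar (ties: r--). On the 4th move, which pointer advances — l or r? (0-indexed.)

l=0 r=10: min(2,4)*10=20 best=20 *, l++
l=1 r=10: min(17,4)*9=36 best=36 *, r--
l=1 r=9: min(17,3)*8=24 best=36, r--
l=1 r=8: min(17,7)*7=49 best=49 *, r--

r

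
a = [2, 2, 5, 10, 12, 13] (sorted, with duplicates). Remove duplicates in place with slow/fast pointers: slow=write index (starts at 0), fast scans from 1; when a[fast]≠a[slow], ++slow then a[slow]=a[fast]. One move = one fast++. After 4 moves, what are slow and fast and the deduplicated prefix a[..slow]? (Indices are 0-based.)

slow=3, fast=5, prefix=[2, 5, 10, 12]

slow=0 fast=1: a[fast]=2=a[slow] dup, fast++
slow=0 fast=2: a[fast]=5≠a[slow]=2 write a[1]=5, slow++,fast++
slow=1 fast=3: a[fast]=10≠a[slow]=5 write a[2]=10, slow++,fast++
slow=2 fast=4: a[fast]=12≠a[slow]=10 write a[3]=12, slow++,fast++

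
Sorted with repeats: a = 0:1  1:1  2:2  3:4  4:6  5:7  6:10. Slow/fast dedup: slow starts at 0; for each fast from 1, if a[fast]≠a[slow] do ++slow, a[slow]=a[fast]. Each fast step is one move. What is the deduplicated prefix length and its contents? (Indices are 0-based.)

slow=0 fast=1: a[fast]=1=a[slow] dup, fast++
slow=0 fast=2: a[fast]=2≠a[slow]=1 write a[1]=2, slow++,fast++
slow=1 fast=3: a[fast]=4≠a[slow]=2 write a[2]=4, slow++,fast++
slow=2 fast=4: a[fast]=6≠a[slow]=4 write a[3]=6, slow++,fast++
slow=3 fast=5: a[fast]=7≠a[slow]=6 write a[4]=7, slow++,fast++
slow=4 fast=6: a[fast]=10≠a[slow]=7 write a[5]=10, slow++,fast++

length 6; prefix = [1, 2, 4, 6, 7, 10]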